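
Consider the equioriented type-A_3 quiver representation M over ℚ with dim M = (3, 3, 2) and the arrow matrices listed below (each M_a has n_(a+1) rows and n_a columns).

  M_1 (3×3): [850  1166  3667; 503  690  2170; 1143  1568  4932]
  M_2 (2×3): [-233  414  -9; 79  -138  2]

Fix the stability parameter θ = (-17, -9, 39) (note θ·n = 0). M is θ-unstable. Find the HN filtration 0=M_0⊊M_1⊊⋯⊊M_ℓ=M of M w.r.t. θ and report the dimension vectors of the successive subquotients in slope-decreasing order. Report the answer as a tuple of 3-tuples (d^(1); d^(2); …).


Via rank(M_{q-1}∘⋯∘M_p): M ≅ I[1,2], I[1,3]^2.
μ_θ-semistable layers: μ^(1)=39; μ^(2)=-9; μ^(3)=-17

((0, 0, 2); (0, 3, 0); (3, 0, 0))


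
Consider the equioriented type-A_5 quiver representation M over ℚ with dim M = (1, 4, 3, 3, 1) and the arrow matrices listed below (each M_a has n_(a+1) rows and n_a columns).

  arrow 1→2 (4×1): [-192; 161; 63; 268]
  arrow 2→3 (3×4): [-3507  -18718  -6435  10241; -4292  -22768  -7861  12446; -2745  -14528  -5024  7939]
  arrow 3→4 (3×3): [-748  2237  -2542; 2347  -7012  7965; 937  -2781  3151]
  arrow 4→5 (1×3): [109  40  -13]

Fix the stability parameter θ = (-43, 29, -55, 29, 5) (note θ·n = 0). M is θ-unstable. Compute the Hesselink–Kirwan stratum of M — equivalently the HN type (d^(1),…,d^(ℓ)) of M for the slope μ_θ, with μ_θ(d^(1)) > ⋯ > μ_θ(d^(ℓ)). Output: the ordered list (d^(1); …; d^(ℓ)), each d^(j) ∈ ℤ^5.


Barcode: M ≅ I[1,5], I[2,2], I[2,4]^2. HN layers by μ_θ (4 steps, strictly decreasing):
  μ^(1)=29; μ^(2)=17; μ^(3)=-13; μ^(4)=-43

((0, 1, 0, 2, 0); (0, 0, 0, 1, 1); (0, 3, 3, 0, 0); (1, 0, 0, 0, 0))


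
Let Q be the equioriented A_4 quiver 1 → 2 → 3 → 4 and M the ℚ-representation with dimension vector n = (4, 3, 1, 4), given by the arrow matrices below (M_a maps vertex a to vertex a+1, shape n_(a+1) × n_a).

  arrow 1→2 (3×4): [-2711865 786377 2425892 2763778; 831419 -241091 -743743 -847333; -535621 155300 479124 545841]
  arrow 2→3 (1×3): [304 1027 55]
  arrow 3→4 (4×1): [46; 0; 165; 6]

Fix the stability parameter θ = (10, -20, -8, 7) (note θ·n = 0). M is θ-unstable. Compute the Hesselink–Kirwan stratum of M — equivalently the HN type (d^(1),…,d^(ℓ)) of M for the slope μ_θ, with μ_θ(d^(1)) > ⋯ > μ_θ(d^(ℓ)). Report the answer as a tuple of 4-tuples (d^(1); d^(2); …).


Via rank(M_{q-1}∘⋯∘M_p): M ≅ I[1,1], I[1,2]^2, I[1,4], I[4,4]^3.
μ_θ-semistable layers: μ^(1)=10; μ^(2)=7; μ^(3)=-5; μ^(4)=-6

((1, 0, 0, 0); (0, 0, 0, 4); (2, 2, 0, 0); (1, 1, 1, 0))


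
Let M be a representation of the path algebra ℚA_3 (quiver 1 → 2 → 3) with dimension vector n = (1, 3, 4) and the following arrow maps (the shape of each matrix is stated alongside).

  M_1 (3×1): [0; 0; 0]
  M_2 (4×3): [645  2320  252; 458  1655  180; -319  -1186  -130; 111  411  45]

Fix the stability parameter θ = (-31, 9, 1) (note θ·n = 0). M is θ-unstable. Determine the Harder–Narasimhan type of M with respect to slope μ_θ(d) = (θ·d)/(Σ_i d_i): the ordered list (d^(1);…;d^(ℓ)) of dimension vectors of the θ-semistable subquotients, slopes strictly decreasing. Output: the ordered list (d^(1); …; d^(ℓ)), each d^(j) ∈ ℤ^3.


Interval decomposition of M: I[1,1], I[2,3]^3, I[3,3].
HN type (ℓ=3): μ^(1)=5; μ^(2)=1; μ^(3)=-31

((0, 3, 3); (0, 0, 1); (1, 0, 0))


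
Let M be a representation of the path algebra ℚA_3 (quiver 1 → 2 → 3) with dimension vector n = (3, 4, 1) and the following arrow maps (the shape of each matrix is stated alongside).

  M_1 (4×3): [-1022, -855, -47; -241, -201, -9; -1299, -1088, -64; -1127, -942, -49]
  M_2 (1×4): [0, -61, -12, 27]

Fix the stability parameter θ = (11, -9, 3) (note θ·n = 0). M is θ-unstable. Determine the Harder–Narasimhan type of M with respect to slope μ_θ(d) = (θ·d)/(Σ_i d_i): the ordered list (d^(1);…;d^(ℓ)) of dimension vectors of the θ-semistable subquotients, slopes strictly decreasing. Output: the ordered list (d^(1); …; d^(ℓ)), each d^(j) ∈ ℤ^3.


Via rank(M_{q-1}∘⋯∘M_p): M ≅ I[1,2]^2, I[1,3], I[2,2].
μ_θ-semistable layers: μ^(1)=3; μ^(2)=1; μ^(3)=-9

((0, 0, 1); (3, 3, 0); (0, 1, 0))


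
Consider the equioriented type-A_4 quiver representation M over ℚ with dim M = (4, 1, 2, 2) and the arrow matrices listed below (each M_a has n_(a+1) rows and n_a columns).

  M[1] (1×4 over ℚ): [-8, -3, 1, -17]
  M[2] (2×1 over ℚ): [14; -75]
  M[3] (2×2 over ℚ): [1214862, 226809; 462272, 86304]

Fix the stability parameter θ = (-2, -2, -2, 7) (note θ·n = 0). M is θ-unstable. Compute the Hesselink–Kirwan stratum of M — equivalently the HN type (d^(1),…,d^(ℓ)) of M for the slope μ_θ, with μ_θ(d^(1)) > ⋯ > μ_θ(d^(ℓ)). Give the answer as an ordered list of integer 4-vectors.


Via rank(M_{q-1}∘⋯∘M_p): M ≅ I[1,1]^3, I[1,4], I[3,3], I[4,4].
μ_θ-semistable layers: μ^(1)=7; μ^(2)=-2

((0, 0, 0, 2); (4, 1, 2, 0))


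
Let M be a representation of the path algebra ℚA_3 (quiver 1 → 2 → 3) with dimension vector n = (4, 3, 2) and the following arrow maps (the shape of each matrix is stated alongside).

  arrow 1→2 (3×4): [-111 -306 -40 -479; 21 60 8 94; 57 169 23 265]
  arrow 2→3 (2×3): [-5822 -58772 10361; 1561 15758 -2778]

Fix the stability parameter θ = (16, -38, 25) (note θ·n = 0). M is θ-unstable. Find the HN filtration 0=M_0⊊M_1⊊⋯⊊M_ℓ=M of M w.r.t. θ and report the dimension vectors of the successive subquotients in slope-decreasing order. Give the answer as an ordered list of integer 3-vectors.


Interval decomposition of M: I[1,1], I[1,2], I[1,3]^2.
HN type (ℓ=3): μ^(1)=25; μ^(2)=16; μ^(3)=-11

((0, 0, 2); (1, 0, 0); (3, 3, 0))


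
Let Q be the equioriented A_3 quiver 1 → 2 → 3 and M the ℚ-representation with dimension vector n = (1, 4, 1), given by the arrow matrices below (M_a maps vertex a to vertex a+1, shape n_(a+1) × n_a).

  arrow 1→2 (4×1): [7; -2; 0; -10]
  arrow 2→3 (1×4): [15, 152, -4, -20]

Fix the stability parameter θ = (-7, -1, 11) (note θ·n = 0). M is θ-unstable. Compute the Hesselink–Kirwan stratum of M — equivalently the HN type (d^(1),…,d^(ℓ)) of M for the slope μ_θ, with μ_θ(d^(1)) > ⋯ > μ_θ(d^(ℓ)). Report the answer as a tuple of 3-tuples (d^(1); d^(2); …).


Via rank(M_{q-1}∘⋯∘M_p): M ≅ I[1,3], I[2,2]^3.
μ_θ-semistable layers: μ^(1)=11; μ^(2)=-1; μ^(3)=-7

((0, 0, 1); (0, 4, 0); (1, 0, 0))


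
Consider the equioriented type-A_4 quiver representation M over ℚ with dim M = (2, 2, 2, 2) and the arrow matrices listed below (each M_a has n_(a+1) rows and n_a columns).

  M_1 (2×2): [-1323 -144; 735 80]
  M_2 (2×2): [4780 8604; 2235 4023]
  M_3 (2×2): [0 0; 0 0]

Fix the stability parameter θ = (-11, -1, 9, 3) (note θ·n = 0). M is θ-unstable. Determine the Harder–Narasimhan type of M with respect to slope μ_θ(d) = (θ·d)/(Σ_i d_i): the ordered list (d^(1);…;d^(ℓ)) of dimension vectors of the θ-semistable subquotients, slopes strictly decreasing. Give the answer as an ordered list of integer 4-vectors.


Interval decomposition of M: I[1,1], I[1,2], I[2,3], I[3,3], I[4,4]^2.
HN type (ℓ=4): μ^(1)=9; μ^(2)=3; μ^(3)=-1; μ^(4)=-11

((0, 0, 2, 0); (0, 0, 0, 2); (0, 2, 0, 0); (2, 0, 0, 0))


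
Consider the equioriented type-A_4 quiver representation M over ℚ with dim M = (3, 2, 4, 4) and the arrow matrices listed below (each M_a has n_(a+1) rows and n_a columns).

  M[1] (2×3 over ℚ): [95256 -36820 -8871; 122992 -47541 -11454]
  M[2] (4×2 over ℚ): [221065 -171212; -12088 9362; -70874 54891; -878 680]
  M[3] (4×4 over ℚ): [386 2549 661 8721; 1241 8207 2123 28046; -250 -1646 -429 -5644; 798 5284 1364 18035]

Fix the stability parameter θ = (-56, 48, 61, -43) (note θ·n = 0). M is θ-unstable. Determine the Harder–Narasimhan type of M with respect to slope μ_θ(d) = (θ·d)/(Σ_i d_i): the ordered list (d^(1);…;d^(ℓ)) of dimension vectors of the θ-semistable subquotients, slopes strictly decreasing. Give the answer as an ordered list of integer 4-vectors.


Via rank(M_{q-1}∘⋯∘M_p): M ≅ I[1,1], I[1,4]^2, I[3,4]^2.
μ_θ-semistable layers: μ^(1)=22; μ^(2)=9; μ^(3)=-56

((0, 2, 2, 2); (0, 0, 2, 2); (3, 0, 0, 0))


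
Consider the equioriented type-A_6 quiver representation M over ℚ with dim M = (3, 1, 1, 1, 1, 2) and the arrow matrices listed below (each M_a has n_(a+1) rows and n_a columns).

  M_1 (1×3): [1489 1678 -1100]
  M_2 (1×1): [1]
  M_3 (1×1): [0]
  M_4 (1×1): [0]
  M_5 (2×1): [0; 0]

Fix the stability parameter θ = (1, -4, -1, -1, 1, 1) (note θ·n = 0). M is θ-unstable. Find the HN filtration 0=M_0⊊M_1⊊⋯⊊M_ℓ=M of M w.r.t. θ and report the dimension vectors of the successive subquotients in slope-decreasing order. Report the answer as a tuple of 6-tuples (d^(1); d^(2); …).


Interval decomposition of M: I[1,1]^2, I[1,3], I[4,4], I[5,5], I[6,6]^2.
HN type (ℓ=3): μ^(1)=1; μ^(2)=-1; μ^(3)=-3/2

((2, 0, 0, 0, 1, 2); (0, 0, 1, 1, 0, 0); (1, 1, 0, 0, 0, 0))


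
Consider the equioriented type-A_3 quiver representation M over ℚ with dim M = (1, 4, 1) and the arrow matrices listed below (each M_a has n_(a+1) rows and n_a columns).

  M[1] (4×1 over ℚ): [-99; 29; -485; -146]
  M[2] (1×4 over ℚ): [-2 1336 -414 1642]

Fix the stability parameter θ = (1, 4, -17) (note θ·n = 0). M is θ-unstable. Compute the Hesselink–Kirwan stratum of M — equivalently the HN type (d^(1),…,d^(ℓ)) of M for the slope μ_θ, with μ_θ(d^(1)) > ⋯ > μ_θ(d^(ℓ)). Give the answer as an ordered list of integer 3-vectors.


Interval decomposition of M: I[1,2], I[2,2]^2, I[2,3].
HN type (ℓ=3): μ^(1)=4; μ^(2)=1; μ^(3)=-13/2

((0, 3, 0); (1, 0, 0); (0, 1, 1))


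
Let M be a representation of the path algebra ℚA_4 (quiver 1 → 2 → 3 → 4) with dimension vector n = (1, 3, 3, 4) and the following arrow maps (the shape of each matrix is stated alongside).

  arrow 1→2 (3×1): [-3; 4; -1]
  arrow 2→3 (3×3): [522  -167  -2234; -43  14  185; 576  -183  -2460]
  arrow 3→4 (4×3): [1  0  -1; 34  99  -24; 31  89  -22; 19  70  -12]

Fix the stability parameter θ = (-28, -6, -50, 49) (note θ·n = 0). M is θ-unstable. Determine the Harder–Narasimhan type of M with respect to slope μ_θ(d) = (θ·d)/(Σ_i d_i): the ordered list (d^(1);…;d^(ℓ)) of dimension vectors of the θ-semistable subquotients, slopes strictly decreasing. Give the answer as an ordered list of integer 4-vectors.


Barcode: M ≅ I[1,2], I[2,4]^2, I[3,4], I[4,4]. HN layers by μ_θ (4 steps, strictly decreasing):
  μ^(1)=49; μ^(2)=-6; μ^(3)=-28; μ^(4)=-50

((0, 0, 0, 4); (0, 1, 0, 0); (1, 2, 2, 0); (0, 0, 1, 0))


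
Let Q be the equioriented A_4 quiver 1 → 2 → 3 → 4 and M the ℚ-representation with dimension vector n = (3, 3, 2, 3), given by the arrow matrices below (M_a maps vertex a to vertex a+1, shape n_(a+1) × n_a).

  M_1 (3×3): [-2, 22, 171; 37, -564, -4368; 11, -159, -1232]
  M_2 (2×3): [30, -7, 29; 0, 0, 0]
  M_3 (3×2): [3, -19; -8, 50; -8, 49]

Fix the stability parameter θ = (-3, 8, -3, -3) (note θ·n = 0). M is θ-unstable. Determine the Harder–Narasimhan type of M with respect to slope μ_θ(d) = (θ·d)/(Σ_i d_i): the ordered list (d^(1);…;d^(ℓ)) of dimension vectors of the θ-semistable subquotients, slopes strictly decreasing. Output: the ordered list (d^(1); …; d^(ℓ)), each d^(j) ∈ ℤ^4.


Via rank(M_{q-1}∘⋯∘M_p): M ≅ I[1,2]^2, I[1,4], I[3,4], I[4,4].
μ_θ-semistable layers: μ^(1)=8; μ^(2)=2/3; μ^(3)=-3

((0, 2, 0, 0); (0, 1, 1, 1); (3, 0, 1, 2))


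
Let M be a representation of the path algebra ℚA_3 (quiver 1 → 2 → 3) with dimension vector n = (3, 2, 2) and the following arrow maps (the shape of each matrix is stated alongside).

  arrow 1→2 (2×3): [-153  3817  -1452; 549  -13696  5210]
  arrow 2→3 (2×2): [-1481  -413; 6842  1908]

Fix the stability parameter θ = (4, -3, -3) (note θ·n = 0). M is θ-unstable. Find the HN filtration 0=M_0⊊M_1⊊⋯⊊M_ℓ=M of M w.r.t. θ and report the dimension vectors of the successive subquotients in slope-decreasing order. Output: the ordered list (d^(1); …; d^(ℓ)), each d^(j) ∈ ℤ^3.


Interval decomposition of M: I[1,1], I[1,3]^2.
HN type (ℓ=2): μ^(1)=4; μ^(2)=-2/3

((1, 0, 0); (2, 2, 2))


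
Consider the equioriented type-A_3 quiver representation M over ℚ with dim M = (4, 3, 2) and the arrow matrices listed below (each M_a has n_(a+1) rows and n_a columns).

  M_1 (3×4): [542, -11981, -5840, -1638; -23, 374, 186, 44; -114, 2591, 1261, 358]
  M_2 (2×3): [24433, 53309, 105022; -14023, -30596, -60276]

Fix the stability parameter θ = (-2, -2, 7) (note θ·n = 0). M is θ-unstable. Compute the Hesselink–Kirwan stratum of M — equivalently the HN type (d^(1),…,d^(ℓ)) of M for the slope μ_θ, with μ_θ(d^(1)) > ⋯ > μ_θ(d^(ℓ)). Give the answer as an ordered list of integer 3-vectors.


Via rank(M_{q-1}∘⋯∘M_p): M ≅ I[1,1], I[1,2], I[1,3]^2.
μ_θ-semistable layers: μ^(1)=7; μ^(2)=-2

((0, 0, 2); (4, 3, 0))


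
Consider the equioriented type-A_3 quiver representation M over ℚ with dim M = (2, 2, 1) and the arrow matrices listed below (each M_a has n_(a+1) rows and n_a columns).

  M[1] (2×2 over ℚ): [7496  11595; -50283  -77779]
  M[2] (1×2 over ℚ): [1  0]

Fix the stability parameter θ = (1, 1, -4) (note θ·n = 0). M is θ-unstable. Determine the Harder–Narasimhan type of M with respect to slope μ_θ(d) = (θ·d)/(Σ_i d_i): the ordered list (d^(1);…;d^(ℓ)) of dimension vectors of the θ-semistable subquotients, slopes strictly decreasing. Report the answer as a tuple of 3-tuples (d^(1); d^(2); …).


Barcode: M ≅ I[1,2], I[1,3]. HN layers by μ_θ (2 steps, strictly decreasing):
  μ^(1)=1; μ^(2)=-2/3

((1, 1, 0); (1, 1, 1))


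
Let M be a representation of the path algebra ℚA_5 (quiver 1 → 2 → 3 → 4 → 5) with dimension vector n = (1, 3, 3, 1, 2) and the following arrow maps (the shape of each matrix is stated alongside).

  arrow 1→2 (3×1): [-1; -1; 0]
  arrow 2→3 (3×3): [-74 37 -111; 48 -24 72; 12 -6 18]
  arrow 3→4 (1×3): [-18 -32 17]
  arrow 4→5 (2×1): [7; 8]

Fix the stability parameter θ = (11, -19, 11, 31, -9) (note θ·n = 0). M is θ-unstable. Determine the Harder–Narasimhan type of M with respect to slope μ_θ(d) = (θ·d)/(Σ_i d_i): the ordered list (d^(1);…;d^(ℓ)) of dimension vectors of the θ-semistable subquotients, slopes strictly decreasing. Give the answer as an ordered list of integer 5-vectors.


Interval decomposition of M: I[1,3], I[2,2]^2, I[3,3], I[3,5], I[5,5].
HN type (ℓ=4): μ^(1)=11; μ^(2)=-4; μ^(3)=-9; μ^(4)=-19

((0, 0, 3, 1, 1); (1, 1, 0, 0, 0); (0, 0, 0, 0, 1); (0, 2, 0, 0, 0))


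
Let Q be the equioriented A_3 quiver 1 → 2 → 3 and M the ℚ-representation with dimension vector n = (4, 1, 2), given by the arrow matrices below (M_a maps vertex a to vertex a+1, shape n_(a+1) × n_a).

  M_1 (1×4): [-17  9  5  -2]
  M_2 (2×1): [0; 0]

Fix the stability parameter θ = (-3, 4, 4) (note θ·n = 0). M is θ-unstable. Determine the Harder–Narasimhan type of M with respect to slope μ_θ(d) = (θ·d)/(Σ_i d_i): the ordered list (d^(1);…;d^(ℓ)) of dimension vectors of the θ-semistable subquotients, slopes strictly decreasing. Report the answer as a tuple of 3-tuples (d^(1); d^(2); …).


Interval decomposition of M: I[1,1]^3, I[1,2], I[3,3]^2.
HN type (ℓ=2): μ^(1)=4; μ^(2)=-3

((0, 1, 2); (4, 0, 0))


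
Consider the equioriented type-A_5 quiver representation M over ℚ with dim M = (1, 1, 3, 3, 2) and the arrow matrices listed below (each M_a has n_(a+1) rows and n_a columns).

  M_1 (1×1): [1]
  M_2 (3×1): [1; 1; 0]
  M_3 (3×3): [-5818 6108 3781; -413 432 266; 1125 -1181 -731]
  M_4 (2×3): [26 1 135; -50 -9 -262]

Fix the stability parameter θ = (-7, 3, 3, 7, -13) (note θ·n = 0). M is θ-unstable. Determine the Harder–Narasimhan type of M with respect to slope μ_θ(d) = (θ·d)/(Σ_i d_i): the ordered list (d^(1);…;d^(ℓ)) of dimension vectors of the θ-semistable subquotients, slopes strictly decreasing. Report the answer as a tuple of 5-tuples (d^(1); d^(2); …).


Barcode: M ≅ I[1,5], I[3,4], I[3,5]. HN layers by μ_θ (5 steps, strictly decreasing):
  μ^(1)=7; μ^(2)=3; μ^(3)=0; μ^(4)=-1; μ^(5)=-7

((0, 0, 0, 1, 0); (0, 0, 1, 0, 0); (0, 1, 1, 1, 1); (0, 0, 1, 1, 1); (1, 0, 0, 0, 0))


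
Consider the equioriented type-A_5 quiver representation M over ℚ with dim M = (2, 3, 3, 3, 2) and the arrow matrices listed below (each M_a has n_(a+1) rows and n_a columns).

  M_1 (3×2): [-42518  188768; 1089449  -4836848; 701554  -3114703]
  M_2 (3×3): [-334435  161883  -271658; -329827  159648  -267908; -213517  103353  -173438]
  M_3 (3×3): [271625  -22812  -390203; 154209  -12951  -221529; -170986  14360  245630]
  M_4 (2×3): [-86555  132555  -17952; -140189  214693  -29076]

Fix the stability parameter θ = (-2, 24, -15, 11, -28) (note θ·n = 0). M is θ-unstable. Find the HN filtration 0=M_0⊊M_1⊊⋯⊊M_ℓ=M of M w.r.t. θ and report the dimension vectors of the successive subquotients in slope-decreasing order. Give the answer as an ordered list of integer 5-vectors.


Via rank(M_{q-1}∘⋯∘M_p): M ≅ I[1,2], I[1,3], I[2,5], I[3,4], I[4,5].
μ_θ-semistable layers: μ^(1)=24; μ^(2)=11; μ^(3)=9/2; μ^(4)=-2; μ^(5)=-17/2; μ^(6)=-15

((0, 1, 0, 0, 0); (0, 0, 0, 1, 0); (0, 1, 1, 0, 0); (2, 1, 1, 1, 1); (0, 0, 0, 1, 1); (0, 0, 1, 0, 0))


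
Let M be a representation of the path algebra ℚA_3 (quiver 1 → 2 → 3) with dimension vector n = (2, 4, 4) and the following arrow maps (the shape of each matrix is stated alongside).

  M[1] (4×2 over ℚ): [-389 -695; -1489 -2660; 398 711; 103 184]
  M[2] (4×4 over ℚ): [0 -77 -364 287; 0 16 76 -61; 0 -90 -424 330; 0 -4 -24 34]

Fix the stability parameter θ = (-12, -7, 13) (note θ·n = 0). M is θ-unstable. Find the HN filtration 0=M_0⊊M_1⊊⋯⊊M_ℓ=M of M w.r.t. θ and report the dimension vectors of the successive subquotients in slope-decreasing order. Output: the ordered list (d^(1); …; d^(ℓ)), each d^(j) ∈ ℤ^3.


Interval decomposition of M: I[1,2], I[1,3], I[2,2], I[2,3], I[3,3]^2.
HN type (ℓ=3): μ^(1)=13; μ^(2)=-7; μ^(3)=-12

((0, 0, 4); (0, 4, 0); (2, 0, 0))


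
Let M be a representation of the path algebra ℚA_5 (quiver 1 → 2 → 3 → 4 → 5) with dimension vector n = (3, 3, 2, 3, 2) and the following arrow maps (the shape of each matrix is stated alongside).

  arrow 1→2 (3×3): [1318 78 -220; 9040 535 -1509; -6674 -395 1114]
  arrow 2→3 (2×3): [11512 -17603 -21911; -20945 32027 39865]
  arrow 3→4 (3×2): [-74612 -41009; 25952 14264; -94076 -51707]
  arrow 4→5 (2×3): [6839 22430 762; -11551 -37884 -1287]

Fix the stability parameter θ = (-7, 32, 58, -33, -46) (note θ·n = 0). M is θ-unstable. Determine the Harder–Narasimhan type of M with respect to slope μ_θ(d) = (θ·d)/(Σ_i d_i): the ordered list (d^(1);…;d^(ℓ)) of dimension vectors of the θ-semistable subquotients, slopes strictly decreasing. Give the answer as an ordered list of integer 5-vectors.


Interval decomposition of M: I[1,2], I[1,3], I[1,5], I[4,4], I[4,5].
HN type (ℓ=6): μ^(1)=58; μ^(2)=32; μ^(3)=11/4; μ^(4)=-7; μ^(5)=-33; μ^(6)=-79/2

((0, 0, 1, 0, 0); (0, 2, 0, 0, 0); (0, 1, 1, 1, 1); (3, 0, 0, 0, 0); (0, 0, 0, 1, 0); (0, 0, 0, 1, 1))


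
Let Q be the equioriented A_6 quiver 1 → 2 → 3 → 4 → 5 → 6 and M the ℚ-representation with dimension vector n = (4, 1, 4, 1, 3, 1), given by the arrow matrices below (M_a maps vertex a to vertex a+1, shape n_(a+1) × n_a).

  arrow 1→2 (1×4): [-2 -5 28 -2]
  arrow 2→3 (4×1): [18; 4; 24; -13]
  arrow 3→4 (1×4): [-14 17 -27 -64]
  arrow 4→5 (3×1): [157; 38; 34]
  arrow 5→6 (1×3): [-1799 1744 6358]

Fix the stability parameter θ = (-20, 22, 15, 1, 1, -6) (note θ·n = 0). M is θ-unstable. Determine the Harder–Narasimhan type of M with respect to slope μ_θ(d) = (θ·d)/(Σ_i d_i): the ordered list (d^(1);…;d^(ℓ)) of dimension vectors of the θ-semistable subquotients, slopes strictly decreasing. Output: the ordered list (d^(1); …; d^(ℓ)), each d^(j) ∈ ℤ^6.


Barcode: M ≅ I[1,1]^3, I[1,3], I[3,3]^2, I[3,6], I[5,5]^2. HN layers by μ_θ (5 steps, strictly decreasing):
  μ^(1)=37/2; μ^(2)=15; μ^(3)=11/4; μ^(4)=1; μ^(5)=-20

((0, 1, 1, 0, 0, 0); (0, 0, 2, 0, 0, 0); (0, 0, 1, 1, 1, 1); (0, 0, 0, 0, 2, 0); (4, 0, 0, 0, 0, 0))


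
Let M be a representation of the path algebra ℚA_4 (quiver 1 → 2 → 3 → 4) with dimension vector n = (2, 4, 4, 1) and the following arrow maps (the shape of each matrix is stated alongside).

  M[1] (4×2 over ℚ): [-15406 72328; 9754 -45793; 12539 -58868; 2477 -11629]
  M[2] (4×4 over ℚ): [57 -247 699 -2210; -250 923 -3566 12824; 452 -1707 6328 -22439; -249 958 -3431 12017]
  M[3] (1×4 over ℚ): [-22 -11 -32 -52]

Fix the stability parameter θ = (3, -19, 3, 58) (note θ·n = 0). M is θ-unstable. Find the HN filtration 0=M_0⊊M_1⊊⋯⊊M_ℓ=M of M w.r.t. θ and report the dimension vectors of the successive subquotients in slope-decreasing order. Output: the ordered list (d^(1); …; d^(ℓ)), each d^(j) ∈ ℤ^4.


Via rank(M_{q-1}∘⋯∘M_p): M ≅ I[1,3], I[1,4], I[2,2], I[2,3], I[3,3].
μ_θ-semistable layers: μ^(1)=58; μ^(2)=3; μ^(3)=-8; μ^(4)=-19

((0, 0, 0, 1); (0, 0, 4, 0); (2, 2, 0, 0); (0, 2, 0, 0))


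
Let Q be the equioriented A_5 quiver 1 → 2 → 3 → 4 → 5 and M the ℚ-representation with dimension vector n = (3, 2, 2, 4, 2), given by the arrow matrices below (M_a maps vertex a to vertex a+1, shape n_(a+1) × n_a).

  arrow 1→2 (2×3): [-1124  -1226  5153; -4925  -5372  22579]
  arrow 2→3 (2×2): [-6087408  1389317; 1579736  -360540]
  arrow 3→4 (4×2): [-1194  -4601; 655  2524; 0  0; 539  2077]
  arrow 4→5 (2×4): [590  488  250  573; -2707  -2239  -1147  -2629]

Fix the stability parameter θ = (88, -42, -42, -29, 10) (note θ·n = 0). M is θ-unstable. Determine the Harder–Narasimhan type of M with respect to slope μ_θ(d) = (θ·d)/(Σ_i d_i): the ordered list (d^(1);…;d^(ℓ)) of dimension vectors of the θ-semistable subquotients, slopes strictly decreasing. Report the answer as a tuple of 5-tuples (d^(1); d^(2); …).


Barcode: M ≅ I[1,1], I[1,4], I[1,5], I[4,4], I[4,5]. HN layers by μ_θ (4 steps, strictly decreasing):
  μ^(1)=88; μ^(2)=10; μ^(3)=-25/4; μ^(4)=-29

((1, 0, 0, 0, 0); (0, 0, 0, 0, 2); (2, 2, 2, 2, 0); (0, 0, 0, 2, 0))


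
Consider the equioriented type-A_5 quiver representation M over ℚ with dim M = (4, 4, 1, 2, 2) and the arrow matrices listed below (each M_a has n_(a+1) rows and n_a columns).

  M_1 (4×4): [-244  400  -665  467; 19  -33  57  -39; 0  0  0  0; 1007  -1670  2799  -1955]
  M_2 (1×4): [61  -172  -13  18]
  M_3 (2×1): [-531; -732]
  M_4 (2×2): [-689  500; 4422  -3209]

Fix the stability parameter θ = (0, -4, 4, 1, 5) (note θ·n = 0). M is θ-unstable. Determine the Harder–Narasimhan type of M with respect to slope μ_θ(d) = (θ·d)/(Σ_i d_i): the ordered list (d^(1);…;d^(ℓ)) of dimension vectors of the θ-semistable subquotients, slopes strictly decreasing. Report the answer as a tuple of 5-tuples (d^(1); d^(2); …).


Via rank(M_{q-1}∘⋯∘M_p): M ≅ I[1,1], I[1,2]^2, I[1,5], I[2,2], I[4,5].
μ_θ-semistable layers: μ^(1)=5; μ^(2)=5/2; μ^(3)=1; μ^(4)=0; μ^(5)=-2; μ^(6)=-4

((0, 0, 0, 0, 2); (0, 0, 1, 1, 0); (0, 0, 0, 1, 0); (1, 0, 0, 0, 0); (3, 3, 0, 0, 0); (0, 1, 0, 0, 0))


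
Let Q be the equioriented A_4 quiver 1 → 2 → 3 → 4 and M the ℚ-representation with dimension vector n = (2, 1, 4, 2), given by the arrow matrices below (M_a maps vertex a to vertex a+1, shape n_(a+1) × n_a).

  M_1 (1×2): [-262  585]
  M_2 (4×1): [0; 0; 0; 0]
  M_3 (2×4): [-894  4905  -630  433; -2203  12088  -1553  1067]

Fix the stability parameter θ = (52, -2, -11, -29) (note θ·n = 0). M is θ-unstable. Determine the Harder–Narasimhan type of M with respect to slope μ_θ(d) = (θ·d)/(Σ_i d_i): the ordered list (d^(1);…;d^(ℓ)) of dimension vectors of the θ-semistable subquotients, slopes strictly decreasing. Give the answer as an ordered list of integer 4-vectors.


Interval decomposition of M: I[1,1], I[1,2], I[3,3]^2, I[3,4]^2.
HN type (ℓ=4): μ^(1)=52; μ^(2)=25; μ^(3)=-11; μ^(4)=-20

((1, 0, 0, 0); (1, 1, 0, 0); (0, 0, 2, 0); (0, 0, 2, 2))


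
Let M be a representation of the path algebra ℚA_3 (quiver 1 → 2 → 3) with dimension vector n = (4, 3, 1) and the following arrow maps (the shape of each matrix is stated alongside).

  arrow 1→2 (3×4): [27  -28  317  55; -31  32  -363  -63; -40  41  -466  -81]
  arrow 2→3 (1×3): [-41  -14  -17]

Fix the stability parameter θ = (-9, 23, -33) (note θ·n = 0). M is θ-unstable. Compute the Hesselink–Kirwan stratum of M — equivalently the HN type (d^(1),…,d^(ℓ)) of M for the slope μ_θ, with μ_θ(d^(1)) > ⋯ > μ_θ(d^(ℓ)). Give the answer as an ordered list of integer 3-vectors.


Barcode: M ≅ I[1,1], I[1,2]^2, I[1,3]. HN layers by μ_θ (3 steps, strictly decreasing):
  μ^(1)=23; μ^(2)=-5; μ^(3)=-9

((0, 2, 0); (0, 1, 1); (4, 0, 0))


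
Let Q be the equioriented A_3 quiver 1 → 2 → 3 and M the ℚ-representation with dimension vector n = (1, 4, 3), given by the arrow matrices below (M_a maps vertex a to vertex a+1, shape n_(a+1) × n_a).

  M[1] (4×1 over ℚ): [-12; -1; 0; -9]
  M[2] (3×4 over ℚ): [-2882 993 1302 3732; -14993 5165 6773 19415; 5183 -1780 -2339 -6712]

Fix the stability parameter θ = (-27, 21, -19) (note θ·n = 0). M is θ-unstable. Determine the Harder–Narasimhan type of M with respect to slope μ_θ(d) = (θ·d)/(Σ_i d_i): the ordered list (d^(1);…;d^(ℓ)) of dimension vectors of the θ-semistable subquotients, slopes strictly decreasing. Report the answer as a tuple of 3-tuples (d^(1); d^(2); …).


Via rank(M_{q-1}∘⋯∘M_p): M ≅ I[1,3], I[2,2], I[2,3]^2.
μ_θ-semistable layers: μ^(1)=21; μ^(2)=1; μ^(3)=-27

((0, 1, 0); (0, 3, 3); (1, 0, 0))


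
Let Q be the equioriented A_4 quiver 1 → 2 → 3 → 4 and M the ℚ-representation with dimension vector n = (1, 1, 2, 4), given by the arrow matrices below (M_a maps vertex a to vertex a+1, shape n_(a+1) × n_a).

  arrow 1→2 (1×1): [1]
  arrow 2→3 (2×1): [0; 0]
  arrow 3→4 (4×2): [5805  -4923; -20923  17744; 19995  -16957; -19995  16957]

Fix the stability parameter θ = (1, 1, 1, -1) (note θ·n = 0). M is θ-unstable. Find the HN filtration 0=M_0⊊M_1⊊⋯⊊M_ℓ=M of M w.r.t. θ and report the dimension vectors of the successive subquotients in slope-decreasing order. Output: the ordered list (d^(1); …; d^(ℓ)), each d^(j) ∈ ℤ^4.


Interval decomposition of M: I[1,2], I[3,4]^2, I[4,4]^2.
HN type (ℓ=3): μ^(1)=1; μ^(2)=0; μ^(3)=-1

((1, 1, 0, 0); (0, 0, 2, 2); (0, 0, 0, 2))


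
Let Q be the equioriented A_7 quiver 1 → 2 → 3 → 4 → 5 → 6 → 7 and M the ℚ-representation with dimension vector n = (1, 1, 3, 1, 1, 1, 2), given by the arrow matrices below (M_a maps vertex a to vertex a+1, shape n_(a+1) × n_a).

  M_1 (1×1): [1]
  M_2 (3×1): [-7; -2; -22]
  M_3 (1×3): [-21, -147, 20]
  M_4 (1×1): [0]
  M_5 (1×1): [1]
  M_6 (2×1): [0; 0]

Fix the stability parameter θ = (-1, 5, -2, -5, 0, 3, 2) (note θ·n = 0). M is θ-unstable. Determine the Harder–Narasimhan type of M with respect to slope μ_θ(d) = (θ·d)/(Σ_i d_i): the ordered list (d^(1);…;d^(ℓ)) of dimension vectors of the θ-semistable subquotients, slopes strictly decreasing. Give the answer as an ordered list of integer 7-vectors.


Interval decomposition of M: I[1,4], I[3,3]^2, I[5,6], I[7,7]^2.
HN type (ℓ=6): μ^(1)=3; μ^(2)=2; μ^(3)=0; μ^(4)=-2/3; μ^(5)=-1; μ^(6)=-2

((0, 0, 0, 0, 0, 1, 0); (0, 0, 0, 0, 0, 0, 2); (0, 0, 0, 0, 1, 0, 0); (0, 1, 1, 1, 0, 0, 0); (1, 0, 0, 0, 0, 0, 0); (0, 0, 2, 0, 0, 0, 0))


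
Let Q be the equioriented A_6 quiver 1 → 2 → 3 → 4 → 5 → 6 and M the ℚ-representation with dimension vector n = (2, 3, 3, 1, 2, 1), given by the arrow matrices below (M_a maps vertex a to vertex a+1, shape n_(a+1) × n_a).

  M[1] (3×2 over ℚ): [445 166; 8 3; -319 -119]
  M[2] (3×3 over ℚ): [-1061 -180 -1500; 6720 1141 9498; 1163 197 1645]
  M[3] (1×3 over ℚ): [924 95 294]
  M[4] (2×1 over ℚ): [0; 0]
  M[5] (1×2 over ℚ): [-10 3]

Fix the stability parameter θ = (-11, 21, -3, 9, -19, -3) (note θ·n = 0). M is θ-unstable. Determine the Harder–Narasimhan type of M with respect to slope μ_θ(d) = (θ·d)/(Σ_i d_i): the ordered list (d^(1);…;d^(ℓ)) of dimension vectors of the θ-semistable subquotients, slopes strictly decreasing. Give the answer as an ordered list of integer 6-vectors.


Barcode: M ≅ I[1,3], I[1,4], I[2,3], I[5,5], I[5,6]. HN layers by μ_θ (4 steps, strictly decreasing):
  μ^(1)=9; μ^(2)=-3; μ^(3)=-11; μ^(4)=-19

((0, 3, 3, 1, 0, 0); (0, 0, 0, 0, 0, 1); (2, 0, 0, 0, 0, 0); (0, 0, 0, 0, 2, 0))


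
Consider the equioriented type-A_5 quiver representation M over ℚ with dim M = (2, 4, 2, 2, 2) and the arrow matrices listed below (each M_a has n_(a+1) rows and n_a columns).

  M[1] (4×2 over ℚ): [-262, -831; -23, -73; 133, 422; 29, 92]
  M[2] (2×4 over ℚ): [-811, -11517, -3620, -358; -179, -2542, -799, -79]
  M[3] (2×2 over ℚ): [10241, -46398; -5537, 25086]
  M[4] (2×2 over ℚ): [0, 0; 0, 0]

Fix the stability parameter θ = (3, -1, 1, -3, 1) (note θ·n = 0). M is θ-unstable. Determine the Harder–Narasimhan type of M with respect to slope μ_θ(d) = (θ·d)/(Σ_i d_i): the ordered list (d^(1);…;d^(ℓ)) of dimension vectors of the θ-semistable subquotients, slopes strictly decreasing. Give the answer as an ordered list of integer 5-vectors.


Via rank(M_{q-1}∘⋯∘M_p): M ≅ I[1,3], I[1,4], I[2,2]^2, I[4,4], I[5,5]^2.
μ_θ-semistable layers: μ^(1)=1; μ^(2)=0; μ^(3)=-1; μ^(4)=-3

((1, 1, 1, 0, 2); (1, 1, 1, 1, 0); (0, 2, 0, 0, 0); (0, 0, 0, 1, 0))


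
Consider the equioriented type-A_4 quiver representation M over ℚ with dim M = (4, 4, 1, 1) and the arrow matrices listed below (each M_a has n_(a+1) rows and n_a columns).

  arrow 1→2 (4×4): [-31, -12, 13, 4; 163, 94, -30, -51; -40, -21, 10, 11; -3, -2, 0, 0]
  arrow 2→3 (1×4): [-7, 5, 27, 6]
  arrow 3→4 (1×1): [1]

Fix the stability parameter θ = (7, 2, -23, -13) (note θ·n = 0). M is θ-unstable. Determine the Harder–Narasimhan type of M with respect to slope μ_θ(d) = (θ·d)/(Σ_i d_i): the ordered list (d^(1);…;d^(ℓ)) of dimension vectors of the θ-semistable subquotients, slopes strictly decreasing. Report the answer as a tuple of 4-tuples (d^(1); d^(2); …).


Barcode: M ≅ I[1,2]^3, I[1,4]. HN layers by μ_θ (2 steps, strictly decreasing):
  μ^(1)=9/2; μ^(2)=-27/4

((3, 3, 0, 0); (1, 1, 1, 1))


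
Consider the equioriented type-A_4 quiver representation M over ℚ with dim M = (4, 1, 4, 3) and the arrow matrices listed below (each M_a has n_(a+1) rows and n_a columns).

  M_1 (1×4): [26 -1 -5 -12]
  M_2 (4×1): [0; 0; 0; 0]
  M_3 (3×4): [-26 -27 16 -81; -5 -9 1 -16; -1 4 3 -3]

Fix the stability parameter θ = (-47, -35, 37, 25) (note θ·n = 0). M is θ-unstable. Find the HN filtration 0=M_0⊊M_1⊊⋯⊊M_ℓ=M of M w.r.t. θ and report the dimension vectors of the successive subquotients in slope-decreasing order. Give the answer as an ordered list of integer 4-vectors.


Barcode: M ≅ I[1,1]^3, I[1,2], I[3,3], I[3,4]^3. HN layers by μ_θ (4 steps, strictly decreasing):
  μ^(1)=37; μ^(2)=31; μ^(3)=-35; μ^(4)=-47

((0, 0, 1, 0); (0, 0, 3, 3); (0, 1, 0, 0); (4, 0, 0, 0))


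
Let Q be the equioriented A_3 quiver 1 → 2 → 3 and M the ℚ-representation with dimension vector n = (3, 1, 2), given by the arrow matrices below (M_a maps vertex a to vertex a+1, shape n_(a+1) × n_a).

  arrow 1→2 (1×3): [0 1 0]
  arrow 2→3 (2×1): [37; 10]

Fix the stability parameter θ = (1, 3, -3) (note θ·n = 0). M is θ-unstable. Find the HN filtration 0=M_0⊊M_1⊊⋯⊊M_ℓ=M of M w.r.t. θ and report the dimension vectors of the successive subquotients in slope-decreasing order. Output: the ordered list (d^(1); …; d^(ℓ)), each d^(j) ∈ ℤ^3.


Via rank(M_{q-1}∘⋯∘M_p): M ≅ I[1,1]^2, I[1,3], I[3,3].
μ_θ-semistable layers: μ^(1)=1; μ^(2)=1/3; μ^(3)=-3

((2, 0, 0); (1, 1, 1); (0, 0, 1))


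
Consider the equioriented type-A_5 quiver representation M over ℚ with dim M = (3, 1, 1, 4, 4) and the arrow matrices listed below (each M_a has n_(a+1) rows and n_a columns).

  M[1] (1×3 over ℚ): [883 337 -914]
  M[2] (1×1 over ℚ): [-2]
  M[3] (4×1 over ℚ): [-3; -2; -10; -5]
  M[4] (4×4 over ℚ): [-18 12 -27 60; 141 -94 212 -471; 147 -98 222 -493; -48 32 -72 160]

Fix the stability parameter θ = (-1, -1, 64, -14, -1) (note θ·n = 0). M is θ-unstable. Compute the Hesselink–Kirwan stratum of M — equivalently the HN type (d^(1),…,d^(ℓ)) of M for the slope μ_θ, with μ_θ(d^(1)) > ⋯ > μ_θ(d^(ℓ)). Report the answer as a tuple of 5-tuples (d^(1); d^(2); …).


Interval decomposition of M: I[1,1]^2, I[1,4], I[4,4], I[4,5]^2, I[5,5]^2.
HN type (ℓ=3): μ^(1)=25; μ^(2)=-1; μ^(3)=-14

((0, 0, 1, 1, 0); (3, 1, 0, 0, 4); (0, 0, 0, 3, 0))


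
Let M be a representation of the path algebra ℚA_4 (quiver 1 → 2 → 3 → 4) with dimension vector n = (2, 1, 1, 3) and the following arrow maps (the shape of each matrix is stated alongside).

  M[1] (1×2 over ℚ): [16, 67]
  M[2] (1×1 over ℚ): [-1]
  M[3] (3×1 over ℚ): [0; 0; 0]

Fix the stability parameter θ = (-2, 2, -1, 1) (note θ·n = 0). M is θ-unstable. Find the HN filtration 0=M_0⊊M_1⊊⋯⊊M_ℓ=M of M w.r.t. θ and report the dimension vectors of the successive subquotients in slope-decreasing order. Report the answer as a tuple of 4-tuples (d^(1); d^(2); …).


Interval decomposition of M: I[1,1], I[1,3], I[4,4]^3.
HN type (ℓ=3): μ^(1)=1; μ^(2)=1/2; μ^(3)=-2

((0, 0, 0, 3); (0, 1, 1, 0); (2, 0, 0, 0))


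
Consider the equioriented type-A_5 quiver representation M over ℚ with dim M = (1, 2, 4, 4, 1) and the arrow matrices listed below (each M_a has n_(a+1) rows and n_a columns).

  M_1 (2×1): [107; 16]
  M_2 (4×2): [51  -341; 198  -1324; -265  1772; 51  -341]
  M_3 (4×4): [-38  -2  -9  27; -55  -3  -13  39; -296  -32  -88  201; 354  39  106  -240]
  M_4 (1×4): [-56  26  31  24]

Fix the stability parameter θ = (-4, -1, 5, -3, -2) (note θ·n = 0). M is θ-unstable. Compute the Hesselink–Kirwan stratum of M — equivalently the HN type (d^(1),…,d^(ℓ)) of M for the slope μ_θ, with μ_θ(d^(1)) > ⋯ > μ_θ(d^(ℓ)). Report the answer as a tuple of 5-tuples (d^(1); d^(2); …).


Via rank(M_{q-1}∘⋯∘M_p): M ≅ I[1,5], I[2,4], I[3,4]^2.
μ_θ-semistable layers: μ^(1)=1; μ^(2)=0; μ^(3)=-1; μ^(4)=-4

((0, 0, 3, 3, 0); (0, 0, 1, 1, 1); (0, 2, 0, 0, 0); (1, 0, 0, 0, 0))


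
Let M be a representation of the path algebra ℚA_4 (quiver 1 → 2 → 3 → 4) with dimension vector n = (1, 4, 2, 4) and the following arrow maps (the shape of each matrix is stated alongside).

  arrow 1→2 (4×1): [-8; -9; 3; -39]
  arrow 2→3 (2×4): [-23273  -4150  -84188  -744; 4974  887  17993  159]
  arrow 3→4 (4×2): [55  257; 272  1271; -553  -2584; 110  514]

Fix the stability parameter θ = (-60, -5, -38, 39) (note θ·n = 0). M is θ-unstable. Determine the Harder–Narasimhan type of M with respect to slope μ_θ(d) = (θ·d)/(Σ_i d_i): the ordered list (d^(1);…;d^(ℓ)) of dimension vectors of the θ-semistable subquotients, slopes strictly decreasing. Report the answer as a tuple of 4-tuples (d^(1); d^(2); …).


Barcode: M ≅ I[1,4], I[2,2]^2, I[2,4], I[4,4]^2. HN layers by μ_θ (4 steps, strictly decreasing):
  μ^(1)=39; μ^(2)=-5; μ^(3)=-43/2; μ^(4)=-60

((0, 0, 0, 4); (0, 2, 0, 0); (0, 2, 2, 0); (1, 0, 0, 0))


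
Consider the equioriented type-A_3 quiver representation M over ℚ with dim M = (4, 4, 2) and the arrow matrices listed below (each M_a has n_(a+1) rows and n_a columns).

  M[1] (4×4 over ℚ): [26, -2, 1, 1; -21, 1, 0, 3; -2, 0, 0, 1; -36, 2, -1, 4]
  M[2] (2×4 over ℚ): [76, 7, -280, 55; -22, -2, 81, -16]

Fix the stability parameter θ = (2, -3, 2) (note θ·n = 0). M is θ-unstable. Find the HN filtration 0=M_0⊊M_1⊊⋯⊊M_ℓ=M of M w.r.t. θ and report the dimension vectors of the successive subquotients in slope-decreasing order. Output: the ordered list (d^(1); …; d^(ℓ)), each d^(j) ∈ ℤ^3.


Via rank(M_{q-1}∘⋯∘M_p): M ≅ I[1,1], I[1,2], I[1,3]^2, I[2,2].
μ_θ-semistable layers: μ^(1)=2; μ^(2)=-1/2; μ^(3)=-3

((1, 0, 2); (3, 3, 0); (0, 1, 0))


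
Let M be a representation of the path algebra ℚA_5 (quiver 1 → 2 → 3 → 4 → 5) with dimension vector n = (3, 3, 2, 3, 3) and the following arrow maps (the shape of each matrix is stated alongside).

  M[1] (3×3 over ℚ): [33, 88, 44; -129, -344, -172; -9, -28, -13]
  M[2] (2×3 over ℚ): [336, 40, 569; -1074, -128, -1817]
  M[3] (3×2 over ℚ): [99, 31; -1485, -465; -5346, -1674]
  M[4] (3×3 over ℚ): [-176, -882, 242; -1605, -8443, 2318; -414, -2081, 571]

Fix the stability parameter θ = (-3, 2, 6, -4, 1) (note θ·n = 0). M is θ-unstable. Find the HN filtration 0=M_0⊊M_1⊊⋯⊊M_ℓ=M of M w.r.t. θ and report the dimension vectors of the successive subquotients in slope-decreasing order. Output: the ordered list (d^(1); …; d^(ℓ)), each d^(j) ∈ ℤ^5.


Via rank(M_{q-1}∘⋯∘M_p): M ≅ I[1,1], I[1,3], I[1,5], I[2,2], I[4,4], I[4,5], I[5,5].
μ_θ-semistable layers: μ^(1)=6; μ^(2)=2; μ^(3)=5/4; μ^(4)=1; μ^(5)=-3; μ^(6)=-4

((0, 0, 1, 0, 0); (0, 2, 0, 0, 0); (0, 1, 1, 1, 1); (0, 0, 0, 0, 2); (3, 0, 0, 0, 0); (0, 0, 0, 2, 0))


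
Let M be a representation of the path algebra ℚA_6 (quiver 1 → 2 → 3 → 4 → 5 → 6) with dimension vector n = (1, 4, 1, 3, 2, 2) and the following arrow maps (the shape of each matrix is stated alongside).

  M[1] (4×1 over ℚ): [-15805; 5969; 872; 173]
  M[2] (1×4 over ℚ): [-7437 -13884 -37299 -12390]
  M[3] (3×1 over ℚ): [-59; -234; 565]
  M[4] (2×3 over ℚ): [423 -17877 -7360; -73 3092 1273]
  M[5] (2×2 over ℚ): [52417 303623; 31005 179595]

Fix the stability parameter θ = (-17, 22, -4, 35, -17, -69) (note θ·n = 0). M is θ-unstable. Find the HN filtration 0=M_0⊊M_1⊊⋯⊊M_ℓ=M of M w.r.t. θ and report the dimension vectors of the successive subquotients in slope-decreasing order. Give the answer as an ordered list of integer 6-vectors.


Barcode: M ≅ I[1,6], I[2,2]^3, I[4,4], I[4,5], I[6,6]. HN layers by μ_θ (6 steps, strictly decreasing):
  μ^(1)=35; μ^(2)=22; μ^(3)=9; μ^(4)=-33/5; μ^(5)=-17; μ^(6)=-69

((0, 0, 0, 1, 0, 0); (0, 3, 0, 0, 0, 0); (0, 0, 0, 1, 1, 0); (0, 1, 1, 1, 1, 1); (1, 0, 0, 0, 0, 0); (0, 0, 0, 0, 0, 1))


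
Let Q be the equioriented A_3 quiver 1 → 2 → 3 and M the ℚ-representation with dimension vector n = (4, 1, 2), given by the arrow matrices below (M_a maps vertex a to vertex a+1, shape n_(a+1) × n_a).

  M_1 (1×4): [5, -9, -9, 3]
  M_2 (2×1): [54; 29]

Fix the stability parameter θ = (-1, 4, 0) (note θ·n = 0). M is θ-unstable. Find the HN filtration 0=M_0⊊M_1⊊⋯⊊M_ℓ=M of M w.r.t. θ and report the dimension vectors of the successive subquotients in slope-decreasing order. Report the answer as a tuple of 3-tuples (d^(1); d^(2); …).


Barcode: M ≅ I[1,1]^3, I[1,3], I[3,3]. HN layers by μ_θ (3 steps, strictly decreasing):
  μ^(1)=2; μ^(2)=0; μ^(3)=-1

((0, 1, 1); (0, 0, 1); (4, 0, 0))


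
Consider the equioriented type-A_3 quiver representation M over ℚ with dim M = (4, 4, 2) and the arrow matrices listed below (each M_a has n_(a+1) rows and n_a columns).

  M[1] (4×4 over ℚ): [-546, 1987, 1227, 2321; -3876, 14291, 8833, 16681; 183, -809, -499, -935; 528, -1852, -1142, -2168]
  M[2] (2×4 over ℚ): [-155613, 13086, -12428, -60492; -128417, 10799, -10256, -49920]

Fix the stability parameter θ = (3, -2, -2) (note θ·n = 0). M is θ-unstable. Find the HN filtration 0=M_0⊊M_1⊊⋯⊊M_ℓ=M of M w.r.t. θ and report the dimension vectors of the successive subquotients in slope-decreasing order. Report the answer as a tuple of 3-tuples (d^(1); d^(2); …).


Interval decomposition of M: I[1,2]^2, I[1,3]^2.
HN type (ℓ=2): μ^(1)=1/2; μ^(2)=-1/3

((2, 2, 0); (2, 2, 2))
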